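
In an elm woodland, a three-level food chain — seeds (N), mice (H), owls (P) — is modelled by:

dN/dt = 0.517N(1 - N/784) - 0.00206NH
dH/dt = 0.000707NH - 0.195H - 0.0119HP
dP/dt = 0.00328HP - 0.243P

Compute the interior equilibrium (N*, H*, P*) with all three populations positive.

N* ≈ 553, H* ≈ 74.1, P* ≈ 16.4

From dP/dt = 0: 0.00328H* = 0.243, so H* = 74.1.
From dN/dt = 0: 0.517(1 - N*/784) = 0.00206·74.1, giving N* = 784·(1 - 0.295) = 553.
From dH/dt = 0: 0.000707·553 - 0.195 = 0.0119P*, so P* = 0.196/0.0119 = 16.4.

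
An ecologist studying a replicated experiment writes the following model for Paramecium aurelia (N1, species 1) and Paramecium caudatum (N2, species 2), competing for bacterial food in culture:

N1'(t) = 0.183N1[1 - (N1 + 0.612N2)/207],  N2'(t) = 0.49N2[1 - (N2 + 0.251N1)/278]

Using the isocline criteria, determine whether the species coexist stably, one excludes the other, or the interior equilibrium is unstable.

Compare the nullcline intercepts: K1/α12 = 207/0.612 = 338 > K2 = 278; K2/α21 = 278/0.251 = 1110 > K1 = 207.
Since both inequalities hold, each species can invade when rare, so the interior equilibrium is stable.

stable coexistence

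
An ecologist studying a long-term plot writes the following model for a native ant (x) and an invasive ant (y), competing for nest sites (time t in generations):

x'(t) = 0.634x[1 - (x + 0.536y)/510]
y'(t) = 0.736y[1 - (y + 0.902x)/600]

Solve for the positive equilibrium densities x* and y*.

Setting both brackets to zero gives the nullclines x + 0.536y = 510 and 0.902x + y = 600.
Substituting y = 600 - 0.902x into the first: x(1 - 0.536·0.902) = 510 - 0.536·600.
So x* = 188/0.517 = 365, and then y* = 600 - 0.902·365 = 271.

x* ≈ 365, y* ≈ 271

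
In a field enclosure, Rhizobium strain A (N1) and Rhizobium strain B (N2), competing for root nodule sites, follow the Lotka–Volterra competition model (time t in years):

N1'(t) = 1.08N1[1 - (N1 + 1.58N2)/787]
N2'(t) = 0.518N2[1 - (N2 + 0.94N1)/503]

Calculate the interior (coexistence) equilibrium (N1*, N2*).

N1* ≈ 16, N2* ≈ 488

Setting both brackets to zero gives the nullclines N1 + 1.58N2 = 787 and 0.94N1 + N2 = 503.
Substituting N2 = 503 - 0.94N1 into the first: N1(1 - 1.58·0.94) = 787 - 1.58·503.
So N1* = -7.74/-0.485 = 16, and then N2* = 503 - 0.94·16 = 488.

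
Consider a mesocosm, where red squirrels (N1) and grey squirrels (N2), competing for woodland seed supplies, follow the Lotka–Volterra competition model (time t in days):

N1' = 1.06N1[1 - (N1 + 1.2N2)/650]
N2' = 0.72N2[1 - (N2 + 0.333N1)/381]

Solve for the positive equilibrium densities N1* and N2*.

N1* ≈ 321, N2* ≈ 274

Setting both brackets to zero gives the nullclines N1 + 1.2N2 = 650 and 0.333N1 + N2 = 381.
Substituting N2 = 381 - 0.333N1 into the first: N1(1 - 1.2·0.333) = 650 - 1.2·381.
So N1* = 193/0.6 = 321, and then N2* = 381 - 0.333·321 = 274.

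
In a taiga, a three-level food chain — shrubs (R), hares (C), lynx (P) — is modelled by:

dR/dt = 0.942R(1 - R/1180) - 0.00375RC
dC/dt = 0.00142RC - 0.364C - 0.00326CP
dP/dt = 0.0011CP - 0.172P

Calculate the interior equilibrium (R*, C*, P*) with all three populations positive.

From dP/dt = 0: 0.0011C* = 0.172, so C* = 156.
From dR/dt = 0: 0.942(1 - R*/1180) = 0.00375·156, giving R* = 1180·(1 - 0.622) = 445.
From dC/dt = 0: 0.00142·445 - 0.364 = 0.00326P*, so P* = 0.269/0.00326 = 82.4.

R* ≈ 445, C* ≈ 156, P* ≈ 82.4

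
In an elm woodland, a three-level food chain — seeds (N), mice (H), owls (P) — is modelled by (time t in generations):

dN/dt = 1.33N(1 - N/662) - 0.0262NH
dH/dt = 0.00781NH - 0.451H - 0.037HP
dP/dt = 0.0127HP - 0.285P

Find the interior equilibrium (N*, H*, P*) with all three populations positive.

From dP/dt = 0: 0.0127H* = 0.285, so H* = 22.4.
From dN/dt = 0: 1.33(1 - N*/662) = 0.0262·22.4, giving N* = 662·(1 - 0.442) = 369.
From dH/dt = 0: 0.00781·369 - 0.451 = 0.037P*, so P* = 2.43/0.037 = 65.8.

N* ≈ 369, H* ≈ 22.4, P* ≈ 65.8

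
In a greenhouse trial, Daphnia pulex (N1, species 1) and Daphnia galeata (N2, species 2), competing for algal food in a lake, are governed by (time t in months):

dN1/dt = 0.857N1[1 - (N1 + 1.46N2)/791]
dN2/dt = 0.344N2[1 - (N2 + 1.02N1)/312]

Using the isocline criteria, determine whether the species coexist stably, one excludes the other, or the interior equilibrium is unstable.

species 1 excludes species 2

Compare the nullcline intercepts: K1/α12 = 791/1.46 = 542 > K2 = 312; K2/α21 = 312/1.02 = 306 < K1 = 791.
Since the inequalities point opposite ways, species 1 can invade but species 2 cannot.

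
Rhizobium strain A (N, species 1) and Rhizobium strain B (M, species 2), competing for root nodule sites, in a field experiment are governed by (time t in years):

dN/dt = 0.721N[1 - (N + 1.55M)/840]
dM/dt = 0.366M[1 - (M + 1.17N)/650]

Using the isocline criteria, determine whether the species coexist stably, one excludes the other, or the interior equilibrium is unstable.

Compare the nullcline intercepts: K1/α12 = 840/1.55 = 542 < K2 = 650; K2/α21 = 650/1.17 = 556 < K1 = 840.
Since both are reversed, neither can invade when rare; the interior point is a saddle.

unstable coexistence (outcome depends on initial conditions)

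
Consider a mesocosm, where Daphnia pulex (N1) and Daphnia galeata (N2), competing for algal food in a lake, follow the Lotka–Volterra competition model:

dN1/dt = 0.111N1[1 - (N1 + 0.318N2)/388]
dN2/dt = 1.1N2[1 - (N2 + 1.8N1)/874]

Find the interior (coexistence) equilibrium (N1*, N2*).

N1* ≈ 257, N2* ≈ 411

Setting both brackets to zero gives the nullclines N1 + 0.318N2 = 388 and 1.8N1 + N2 = 874.
Substituting N2 = 874 - 1.8N1 into the first: N1(1 - 0.318·1.8) = 388 - 0.318·874.
So N1* = 110/0.428 = 257, and then N2* = 874 - 1.8·257 = 411.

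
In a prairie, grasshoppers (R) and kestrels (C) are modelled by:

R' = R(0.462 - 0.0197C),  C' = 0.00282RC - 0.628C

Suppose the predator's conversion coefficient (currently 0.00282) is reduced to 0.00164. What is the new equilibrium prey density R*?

R* ≈ 383

At the interior fixed point, setting dC/dt = 0 with C > 0 fixes R* = (predator death rate)/(RC coefficient) — independent of the other coefficients.
With the change, R* = 0.628/0.00164 = 383; it rises from 223.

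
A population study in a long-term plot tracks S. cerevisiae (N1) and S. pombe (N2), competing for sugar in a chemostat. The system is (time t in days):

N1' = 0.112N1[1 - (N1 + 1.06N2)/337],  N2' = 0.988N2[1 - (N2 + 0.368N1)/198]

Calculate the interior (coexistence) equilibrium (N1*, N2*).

Setting both brackets to zero gives the nullclines N1 + 1.06N2 = 337 and 0.368N1 + N2 = 198.
Substituting N2 = 198 - 0.368N1 into the first: N1(1 - 1.06·0.368) = 337 - 1.06·198.
So N1* = 127/0.61 = 208, and then N2* = 198 - 0.368·208 = 121.

N1* ≈ 208, N2* ≈ 121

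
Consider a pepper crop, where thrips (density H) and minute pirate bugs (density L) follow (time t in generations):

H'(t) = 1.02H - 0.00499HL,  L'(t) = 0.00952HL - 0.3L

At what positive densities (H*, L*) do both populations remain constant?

H* ≈ 31.5, L* ≈ 204

Set dL/dt = 0 with L > 0: 0.00952H - 0.3 = 0, so H* = 0.3/0.00952 = 31.5.
Set dH/dt = 0 with H > 0: 1.02 - 0.00499L = 0, so L* = 1.02/0.00499 = 204.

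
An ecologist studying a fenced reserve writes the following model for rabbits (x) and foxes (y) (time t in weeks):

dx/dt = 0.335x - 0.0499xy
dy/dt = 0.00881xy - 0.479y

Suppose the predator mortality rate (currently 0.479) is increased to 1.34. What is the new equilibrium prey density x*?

At the interior fixed point, setting dy/dt = 0 with y > 0 fixes x* = (predator death rate)/(xy coefficient) — independent of the other coefficients.
With the change, x* = 1.34/0.00881 = 152; it rises from 54.4.

x* ≈ 152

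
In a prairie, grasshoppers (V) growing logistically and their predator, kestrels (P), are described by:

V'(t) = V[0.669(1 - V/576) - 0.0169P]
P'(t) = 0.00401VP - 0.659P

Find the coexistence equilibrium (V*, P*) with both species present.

V* ≈ 164, P* ≈ 28.3

From dP/dt = 0 with P > 0: 0.00401V* = 0.659, so V* = 164.
Substitute into dV/dt = 0: 0.669(1 - 164/576) = 0.0169P*.
The bracket is 0.715, giving P* = 0.478/0.0169 = 28.3.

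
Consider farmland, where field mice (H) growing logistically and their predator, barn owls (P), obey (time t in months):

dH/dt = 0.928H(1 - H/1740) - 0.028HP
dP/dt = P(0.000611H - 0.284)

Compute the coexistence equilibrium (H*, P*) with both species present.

From dP/dt = 0 with P > 0: 0.000611H* = 0.284, so H* = 465.
Substitute into dH/dt = 0: 0.928(1 - 465/1740) = 0.028P*.
The bracket is 0.733, giving P* = 0.68/0.028 = 24.3.

H* ≈ 465, P* ≈ 24.3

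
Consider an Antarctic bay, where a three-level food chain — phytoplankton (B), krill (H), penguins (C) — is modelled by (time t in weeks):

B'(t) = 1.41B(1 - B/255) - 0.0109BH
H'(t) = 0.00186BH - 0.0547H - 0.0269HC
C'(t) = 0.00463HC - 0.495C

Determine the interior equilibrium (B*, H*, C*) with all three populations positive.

From dC/dt = 0: 0.00463H* = 0.495, so H* = 107.
From dB/dt = 0: 1.41(1 - B*/255) = 0.0109·107, giving B* = 255·(1 - 0.826) = 44.2.
From dH/dt = 0: 0.00186·44.2 - 0.0547 = 0.0269C*, so C* = 0.0276/0.0269 = 1.03.

B* ≈ 44.2, H* ≈ 107, C* ≈ 1.03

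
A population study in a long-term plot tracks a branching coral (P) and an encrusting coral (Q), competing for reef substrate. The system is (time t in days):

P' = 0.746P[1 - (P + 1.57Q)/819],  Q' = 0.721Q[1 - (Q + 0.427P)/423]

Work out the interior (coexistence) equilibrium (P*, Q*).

P* ≈ 470, Q* ≈ 222

Setting both brackets to zero gives the nullclines P + 1.57Q = 819 and 0.427P + Q = 423.
Substituting Q = 423 - 0.427P into the first: P(1 - 1.57·0.427) = 819 - 1.57·423.
So P* = 155/0.33 = 470, and then Q* = 423 - 0.427·470 = 222.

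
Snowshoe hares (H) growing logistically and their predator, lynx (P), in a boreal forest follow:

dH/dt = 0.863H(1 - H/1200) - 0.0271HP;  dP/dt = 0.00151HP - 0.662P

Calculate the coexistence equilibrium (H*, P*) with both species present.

From dP/dt = 0 with P > 0: 0.00151H* = 0.662, so H* = 438.
Substitute into dH/dt = 0: 0.863(1 - 438/1200) = 0.0271P*.
The bracket is 0.635, giving P* = 0.548/0.0271 = 20.2.

H* ≈ 438, P* ≈ 20.2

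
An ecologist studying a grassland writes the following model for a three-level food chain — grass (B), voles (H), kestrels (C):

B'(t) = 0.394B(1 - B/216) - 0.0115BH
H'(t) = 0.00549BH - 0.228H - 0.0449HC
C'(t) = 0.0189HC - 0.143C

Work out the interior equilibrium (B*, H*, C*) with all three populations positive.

B* ≈ 168, H* ≈ 7.57, C* ≈ 15.5

From dC/dt = 0: 0.0189H* = 0.143, so H* = 7.57.
From dB/dt = 0: 0.394(1 - B*/216) = 0.0115·7.57, giving B* = 216·(1 - 0.221) = 168.
From dH/dt = 0: 0.00549·168 - 0.228 = 0.0449C*, so C* = 0.696/0.0449 = 15.5.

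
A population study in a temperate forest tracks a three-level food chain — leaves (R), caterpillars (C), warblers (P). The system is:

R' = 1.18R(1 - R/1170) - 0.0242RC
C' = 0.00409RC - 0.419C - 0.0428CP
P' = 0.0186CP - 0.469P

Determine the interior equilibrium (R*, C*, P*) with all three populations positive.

R* ≈ 565, C* ≈ 25.2, P* ≈ 44.2

From dP/dt = 0: 0.0186C* = 0.469, so C* = 25.2.
From dR/dt = 0: 1.18(1 - R*/1170) = 0.0242·25.2, giving R* = 1170·(1 - 0.517) = 565.
From dC/dt = 0: 0.00409·565 - 0.419 = 0.0428P*, so P* = 1.89/0.0428 = 44.2.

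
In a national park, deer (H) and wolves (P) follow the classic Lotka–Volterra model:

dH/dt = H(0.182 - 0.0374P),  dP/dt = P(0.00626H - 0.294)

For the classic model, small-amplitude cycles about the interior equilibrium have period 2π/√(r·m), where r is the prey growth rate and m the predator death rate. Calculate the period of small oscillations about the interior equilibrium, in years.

Here r = 0.182 and m = 0.294, so r·m = 0.0535.
ω = √0.0535 = 0.231 per year, hence T = 2π/ω ≈ 27.2 years.

T ≈ 27.2 years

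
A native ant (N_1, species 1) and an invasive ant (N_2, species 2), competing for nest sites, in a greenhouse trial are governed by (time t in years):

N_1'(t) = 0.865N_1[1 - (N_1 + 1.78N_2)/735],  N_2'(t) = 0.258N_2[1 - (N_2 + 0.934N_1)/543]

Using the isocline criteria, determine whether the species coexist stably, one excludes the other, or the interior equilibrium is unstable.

unstable coexistence (outcome depends on initial conditions)

Compare the nullcline intercepts: K1/α12 = 735/1.78 = 413 < K2 = 543; K2/α21 = 543/0.934 = 581 < K1 = 735.
Since both are reversed, neither can invade when rare; the interior point is a saddle.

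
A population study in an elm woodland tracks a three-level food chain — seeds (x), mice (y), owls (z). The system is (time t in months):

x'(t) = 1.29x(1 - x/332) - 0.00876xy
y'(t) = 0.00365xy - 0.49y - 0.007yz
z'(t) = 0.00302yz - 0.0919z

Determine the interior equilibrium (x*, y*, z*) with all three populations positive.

x* ≈ 263, y* ≈ 30.4, z* ≈ 67.3

From dz/dt = 0: 0.00302y* = 0.0919, so y* = 30.4.
From dx/dt = 0: 1.29(1 - x*/332) = 0.00876·30.4, giving x* = 332·(1 - 0.207) = 263.
From dy/dt = 0: 0.00365·263 - 0.49 = 0.007z*, so z* = 0.471/0.007 = 67.3.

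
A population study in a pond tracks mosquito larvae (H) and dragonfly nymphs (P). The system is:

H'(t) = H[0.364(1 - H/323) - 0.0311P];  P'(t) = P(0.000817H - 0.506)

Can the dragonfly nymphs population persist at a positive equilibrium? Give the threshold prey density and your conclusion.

Threshold H = 619; K < 619, so no, the predator goes extinct.

The predator equation gives dP/dt > 0 only when H > 0.506/0.000817 = 619.
Without the predator, H → K = 323. Since 323 < 619, the predator cannot invade.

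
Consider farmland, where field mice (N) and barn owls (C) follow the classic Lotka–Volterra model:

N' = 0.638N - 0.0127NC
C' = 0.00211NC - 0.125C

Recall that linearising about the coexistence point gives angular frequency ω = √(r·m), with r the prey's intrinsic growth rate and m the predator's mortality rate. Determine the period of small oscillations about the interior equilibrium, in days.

T ≈ 22.2 days

Here r = 0.638 and m = 0.125, so r·m = 0.0798.
ω = √0.0798 = 0.282 per day, hence T = 2π/ω ≈ 22.2 days.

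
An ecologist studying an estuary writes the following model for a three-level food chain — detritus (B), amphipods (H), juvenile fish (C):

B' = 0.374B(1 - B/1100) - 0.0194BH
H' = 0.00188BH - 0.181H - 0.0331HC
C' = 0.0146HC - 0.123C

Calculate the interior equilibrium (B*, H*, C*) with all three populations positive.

From dC/dt = 0: 0.0146H* = 0.123, so H* = 8.42.
From dB/dt = 0: 0.374(1 - B*/1100) = 0.0194·8.42, giving B* = 1100·(1 - 0.437) = 619.
From dH/dt = 0: 0.00188·619 - 0.181 = 0.0331C*, so C* = 0.983/0.0331 = 29.7.

B* ≈ 619, H* ≈ 8.42, C* ≈ 29.7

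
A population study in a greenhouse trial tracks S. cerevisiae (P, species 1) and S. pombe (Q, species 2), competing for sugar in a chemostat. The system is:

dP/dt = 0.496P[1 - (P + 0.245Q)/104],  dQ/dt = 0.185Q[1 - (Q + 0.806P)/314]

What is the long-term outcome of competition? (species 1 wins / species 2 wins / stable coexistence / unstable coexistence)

Compare the nullcline intercepts: K1/α12 = 104/0.245 = 424 > K2 = 314; K2/α21 = 314/0.806 = 390 > K1 = 104.
Since both inequalities hold, each species can invade when rare, so the interior equilibrium is stable.

stable coexistence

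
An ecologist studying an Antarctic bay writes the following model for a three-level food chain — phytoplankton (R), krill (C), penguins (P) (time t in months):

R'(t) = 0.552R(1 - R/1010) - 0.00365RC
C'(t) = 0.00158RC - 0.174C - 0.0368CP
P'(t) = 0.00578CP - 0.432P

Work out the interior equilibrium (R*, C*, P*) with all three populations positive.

R* ≈ 511, C* ≈ 74.7, P* ≈ 17.2

From dP/dt = 0: 0.00578C* = 0.432, so C* = 74.7.
From dR/dt = 0: 0.552(1 - R*/1010) = 0.00365·74.7, giving R* = 1010·(1 - 0.494) = 511.
From dC/dt = 0: 0.00158·511 - 0.174 = 0.0368P*, so P* = 0.633/0.0368 = 17.2.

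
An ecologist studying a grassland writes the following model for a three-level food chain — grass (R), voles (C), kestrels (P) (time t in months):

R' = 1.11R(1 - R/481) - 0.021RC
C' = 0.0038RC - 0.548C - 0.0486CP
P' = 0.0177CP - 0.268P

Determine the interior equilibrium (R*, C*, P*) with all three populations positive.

From dP/dt = 0: 0.0177C* = 0.268, so C* = 15.1.
From dR/dt = 0: 1.11(1 - R*/481) = 0.021·15.1, giving R* = 481·(1 - 0.286) = 343.
From dC/dt = 0: 0.0038·343 - 0.548 = 0.0486P*, so P* = 0.756/0.0486 = 15.6.

R* ≈ 343, C* ≈ 15.1, P* ≈ 15.6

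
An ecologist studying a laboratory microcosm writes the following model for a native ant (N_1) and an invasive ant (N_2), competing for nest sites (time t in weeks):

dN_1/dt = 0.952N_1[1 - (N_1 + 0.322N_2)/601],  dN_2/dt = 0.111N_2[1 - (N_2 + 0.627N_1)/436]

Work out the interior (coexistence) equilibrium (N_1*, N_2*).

N_1* ≈ 577, N_2* ≈ 74.1

Setting both brackets to zero gives the nullclines N_1 + 0.322N_2 = 601 and 0.627N_1 + N_2 = 436.
Substituting N_2 = 436 - 0.627N_1 into the first: N_1(1 - 0.322·0.627) = 601 - 0.322·436.
So N_1* = 461/0.798 = 577, and then N_2* = 436 - 0.627·577 = 74.1.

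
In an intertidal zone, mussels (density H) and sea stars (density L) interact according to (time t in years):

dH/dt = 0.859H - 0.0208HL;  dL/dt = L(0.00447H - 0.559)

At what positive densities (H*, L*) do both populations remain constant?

H* ≈ 125, L* ≈ 41.3

Set dL/dt = 0 with L > 0: 0.00447H - 0.559 = 0, so H* = 0.559/0.00447 = 125.
Set dH/dt = 0 with H > 0: 0.859 - 0.0208L = 0, so L* = 0.859/0.0208 = 41.3.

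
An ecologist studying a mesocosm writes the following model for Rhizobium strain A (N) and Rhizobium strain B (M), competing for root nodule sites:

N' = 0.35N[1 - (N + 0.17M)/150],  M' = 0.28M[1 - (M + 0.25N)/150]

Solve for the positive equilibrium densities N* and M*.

N* ≈ 130, M* ≈ 117

Setting both brackets to zero gives the nullclines N + 0.17M = 150 and 0.25N + M = 150.
Substituting M = 150 - 0.25N into the first: N(1 - 0.17·0.25) = 150 - 0.17·150.
So N* = 124/0.958 = 130, and then M* = 150 - 0.25·130 = 117.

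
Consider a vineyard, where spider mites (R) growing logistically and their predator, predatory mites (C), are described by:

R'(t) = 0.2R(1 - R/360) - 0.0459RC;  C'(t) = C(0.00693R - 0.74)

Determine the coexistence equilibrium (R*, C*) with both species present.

From dC/dt = 0 with C > 0: 0.00693R* = 0.74, so R* = 107.
Substitute into dR/dt = 0: 0.2(1 - 107/360) = 0.0459C*.
The bracket is 0.703, giving C* = 0.141/0.0459 = 3.06.

R* ≈ 107, C* ≈ 3.06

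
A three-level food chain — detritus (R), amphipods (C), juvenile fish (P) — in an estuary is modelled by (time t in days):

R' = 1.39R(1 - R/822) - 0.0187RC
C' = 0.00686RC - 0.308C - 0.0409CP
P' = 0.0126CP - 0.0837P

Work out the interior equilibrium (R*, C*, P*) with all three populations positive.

R* ≈ 749, C* ≈ 6.64, P* ≈ 118

From dP/dt = 0: 0.0126C* = 0.0837, so C* = 6.64.
From dR/dt = 0: 1.39(1 - R*/822) = 0.0187·6.64, giving R* = 822·(1 - 0.0894) = 749.
From dC/dt = 0: 0.00686·749 - 0.308 = 0.0409P*, so P* = 4.83/0.0409 = 118.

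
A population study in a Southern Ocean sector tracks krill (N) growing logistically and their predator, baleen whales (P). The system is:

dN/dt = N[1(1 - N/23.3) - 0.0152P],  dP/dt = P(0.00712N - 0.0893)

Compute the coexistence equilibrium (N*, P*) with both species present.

From dP/dt = 0 with P > 0: 0.00712N* = 0.0893, so N* = 12.5.
Substitute into dN/dt = 0: 1(1 - 12.5/23.3) = 0.0152P*.
The bracket is 0.462, giving P* = 0.462/0.0152 = 30.4.

N* ≈ 12.5, P* ≈ 30.4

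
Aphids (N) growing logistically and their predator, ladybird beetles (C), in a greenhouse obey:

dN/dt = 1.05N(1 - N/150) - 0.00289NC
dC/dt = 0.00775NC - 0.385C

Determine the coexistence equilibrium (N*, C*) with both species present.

N* ≈ 49.7, C* ≈ 243

From dC/dt = 0 with C > 0: 0.00775N* = 0.385, so N* = 49.7.
Substitute into dN/dt = 0: 1.05(1 - 49.7/150) = 0.00289C*.
The bracket is 0.669, giving C* = 0.702/0.00289 = 243.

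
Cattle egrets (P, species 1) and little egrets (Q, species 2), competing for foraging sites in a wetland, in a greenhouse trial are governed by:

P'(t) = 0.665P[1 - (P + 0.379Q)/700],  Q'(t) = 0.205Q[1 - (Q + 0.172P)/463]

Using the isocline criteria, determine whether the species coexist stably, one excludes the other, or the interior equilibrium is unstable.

Compare the nullcline intercepts: K1/α12 = 700/0.379 = 1850 > K2 = 463; K2/α21 = 463/0.172 = 2690 > K1 = 700.
Since both inequalities hold, each species can invade when rare, so the interior equilibrium is stable.

stable coexistence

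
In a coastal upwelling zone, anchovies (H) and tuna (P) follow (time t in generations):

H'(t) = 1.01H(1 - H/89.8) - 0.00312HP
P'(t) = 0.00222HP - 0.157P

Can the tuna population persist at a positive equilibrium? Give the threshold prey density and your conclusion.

Threshold H = 70.7; K > 70.7, so yes, the predator persists.

The predator equation gives dP/dt > 0 only when H > 0.157/0.00222 = 70.7.
Without the predator, H → K = 89.8. Since 89.8 > 70.7, the predator can invade and persist.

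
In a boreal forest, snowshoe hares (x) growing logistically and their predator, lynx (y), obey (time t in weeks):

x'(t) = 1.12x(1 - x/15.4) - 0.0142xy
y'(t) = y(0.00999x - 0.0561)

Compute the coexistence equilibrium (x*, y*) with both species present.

From dy/dt = 0 with y > 0: 0.00999x* = 0.0561, so x* = 5.62.
Substitute into dx/dt = 0: 1.12(1 - 5.62/15.4) = 0.0142y*.
The bracket is 0.635, giving y* = 0.712/0.0142 = 50.1.

x* ≈ 5.62, y* ≈ 50.1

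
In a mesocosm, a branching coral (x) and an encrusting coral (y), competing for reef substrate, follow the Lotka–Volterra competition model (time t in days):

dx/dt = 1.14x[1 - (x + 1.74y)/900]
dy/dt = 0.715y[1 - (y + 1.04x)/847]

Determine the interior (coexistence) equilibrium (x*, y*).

Setting both brackets to zero gives the nullclines x + 1.74y = 900 and 1.04x + y = 847.
Substituting y = 847 - 1.04x into the first: x(1 - 1.74·1.04) = 900 - 1.74·847.
So x* = -574/-0.81 = 709, and then y* = 847 - 1.04·709 = 110.

x* ≈ 709, y* ≈ 110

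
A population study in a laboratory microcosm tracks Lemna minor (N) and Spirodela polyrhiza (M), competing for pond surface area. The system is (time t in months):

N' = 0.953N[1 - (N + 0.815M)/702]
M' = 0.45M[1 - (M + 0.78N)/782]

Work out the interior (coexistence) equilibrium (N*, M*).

N* ≈ 178, M* ≈ 644

Setting both brackets to zero gives the nullclines N + 0.815M = 702 and 0.78N + M = 782.
Substituting M = 782 - 0.78N into the first: N(1 - 0.815·0.78) = 702 - 0.815·782.
So N* = 64.7/0.364 = 178, and then M* = 782 - 0.78·178 = 644.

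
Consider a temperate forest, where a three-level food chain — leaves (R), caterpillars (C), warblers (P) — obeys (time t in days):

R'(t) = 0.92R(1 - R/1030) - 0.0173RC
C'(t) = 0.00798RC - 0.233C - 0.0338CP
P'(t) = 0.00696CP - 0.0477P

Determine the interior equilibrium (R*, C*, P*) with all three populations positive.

R* ≈ 897, C* ≈ 6.85, P* ≈ 205

From dP/dt = 0: 0.00696C* = 0.0477, so C* = 6.85.
From dR/dt = 0: 0.92(1 - R*/1030) = 0.0173·6.85, giving R* = 1030·(1 - 0.129) = 897.
From dC/dt = 0: 0.00798·897 - 0.233 = 0.0338P*, so P* = 6.93/0.0338 = 205.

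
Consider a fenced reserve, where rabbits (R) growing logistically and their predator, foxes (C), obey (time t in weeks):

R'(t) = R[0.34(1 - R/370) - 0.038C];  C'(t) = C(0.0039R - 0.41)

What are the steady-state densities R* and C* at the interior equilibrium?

From dC/dt = 0 with C > 0: 0.0039R* = 0.41, so R* = 105.
Substitute into dR/dt = 0: 0.34(1 - 105/370) = 0.038C*.
The bracket is 0.716, giving C* = 0.243/0.038 = 6.41.

R* ≈ 105, C* ≈ 6.41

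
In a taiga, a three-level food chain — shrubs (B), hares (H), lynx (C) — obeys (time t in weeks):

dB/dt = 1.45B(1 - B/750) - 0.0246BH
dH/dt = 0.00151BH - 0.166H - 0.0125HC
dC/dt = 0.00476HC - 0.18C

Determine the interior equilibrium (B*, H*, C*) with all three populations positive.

B* ≈ 269, H* ≈ 37.8, C* ≈ 19.2

From dC/dt = 0: 0.00476H* = 0.18, so H* = 37.8.
From dB/dt = 0: 1.45(1 - B*/750) = 0.0246·37.8, giving B* = 750·(1 - 0.642) = 269.
From dH/dt = 0: 0.00151·269 - 0.166 = 0.0125C*, so C* = 0.24/0.0125 = 19.2.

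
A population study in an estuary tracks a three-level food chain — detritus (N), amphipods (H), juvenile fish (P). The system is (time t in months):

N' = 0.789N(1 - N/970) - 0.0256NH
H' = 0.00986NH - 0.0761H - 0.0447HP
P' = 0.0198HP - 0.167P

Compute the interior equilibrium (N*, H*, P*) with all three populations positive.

From dP/dt = 0: 0.0198H* = 0.167, so H* = 8.43.
From dN/dt = 0: 0.789(1 - N*/970) = 0.0256·8.43, giving N* = 970·(1 - 0.274) = 705.
From dH/dt = 0: 0.00986·705 - 0.0761 = 0.0447P*, so P* = 6.87/0.0447 = 154.

N* ≈ 705, H* ≈ 8.43, P* ≈ 154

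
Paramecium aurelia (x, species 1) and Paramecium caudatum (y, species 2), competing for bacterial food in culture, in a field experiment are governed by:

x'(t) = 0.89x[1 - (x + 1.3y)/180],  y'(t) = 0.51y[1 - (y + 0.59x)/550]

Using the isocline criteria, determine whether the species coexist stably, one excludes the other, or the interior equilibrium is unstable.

Compare the nullcline intercepts: K1/α12 = 180/1.3 = 138 < K2 = 550; K2/α21 = 550/0.59 = 932 > K1 = 180.
Since the inequalities point opposite ways, species 2 can invade but species 1 cannot.

species 2 excludes species 1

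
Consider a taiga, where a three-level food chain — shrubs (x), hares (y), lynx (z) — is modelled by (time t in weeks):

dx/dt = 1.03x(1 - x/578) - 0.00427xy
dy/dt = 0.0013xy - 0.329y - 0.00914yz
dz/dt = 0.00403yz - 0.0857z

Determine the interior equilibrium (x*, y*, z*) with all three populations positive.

x* ≈ 527, y* ≈ 21.3, z* ≈ 39

From dz/dt = 0: 0.00403y* = 0.0857, so y* = 21.3.
From dx/dt = 0: 1.03(1 - x*/578) = 0.00427·21.3, giving x* = 578·(1 - 0.0882) = 527.
From dy/dt = 0: 0.0013·527 - 0.329 = 0.00914z*, so z* = 0.356/0.00914 = 39.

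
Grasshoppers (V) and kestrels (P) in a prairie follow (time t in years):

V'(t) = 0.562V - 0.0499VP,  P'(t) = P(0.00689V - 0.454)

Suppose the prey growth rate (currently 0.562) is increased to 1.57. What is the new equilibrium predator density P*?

At the interior fixed point, setting dV/dt = 0 with V > 0 fixes P* = (prey growth rate)/(VP coefficient) — independent of the other coefficients.
With the change, P* = 1.57/0.0499 = 31.5; it rises from 11.3.

P* ≈ 31.5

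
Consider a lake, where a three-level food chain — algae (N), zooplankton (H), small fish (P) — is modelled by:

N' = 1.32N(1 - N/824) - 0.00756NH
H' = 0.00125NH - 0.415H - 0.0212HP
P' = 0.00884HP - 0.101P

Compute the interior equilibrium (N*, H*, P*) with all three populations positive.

N* ≈ 770, H* ≈ 11.4, P* ≈ 25.8

From dP/dt = 0: 0.00884H* = 0.101, so H* = 11.4.
From dN/dt = 0: 1.32(1 - N*/824) = 0.00756·11.4, giving N* = 824·(1 - 0.0654) = 770.
From dH/dt = 0: 0.00125·770 - 0.415 = 0.0212P*, so P* = 0.548/0.0212 = 25.8.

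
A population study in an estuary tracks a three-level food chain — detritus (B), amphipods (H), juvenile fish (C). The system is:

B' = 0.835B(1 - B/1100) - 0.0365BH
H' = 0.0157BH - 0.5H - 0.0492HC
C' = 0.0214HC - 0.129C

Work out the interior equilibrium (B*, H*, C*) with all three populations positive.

From dC/dt = 0: 0.0214H* = 0.129, so H* = 6.03.
From dB/dt = 0: 0.835(1 - B*/1100) = 0.0365·6.03, giving B* = 1100·(1 - 0.264) = 810.
From dH/dt = 0: 0.0157·810 - 0.5 = 0.0492C*, so C* = 12.2/0.0492 = 248.

B* ≈ 810, H* ≈ 6.03, C* ≈ 248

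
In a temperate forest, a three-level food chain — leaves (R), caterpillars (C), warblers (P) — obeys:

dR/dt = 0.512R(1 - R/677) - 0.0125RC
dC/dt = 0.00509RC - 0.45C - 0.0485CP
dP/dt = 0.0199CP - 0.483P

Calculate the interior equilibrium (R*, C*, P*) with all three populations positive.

R* ≈ 276, C* ≈ 24.3, P* ≈ 19.7

From dP/dt = 0: 0.0199C* = 0.483, so C* = 24.3.
From dR/dt = 0: 0.512(1 - R*/677) = 0.0125·24.3, giving R* = 677·(1 - 0.593) = 276.
From dC/dt = 0: 0.00509·276 - 0.45 = 0.0485P*, so P* = 0.954/0.0485 = 19.7.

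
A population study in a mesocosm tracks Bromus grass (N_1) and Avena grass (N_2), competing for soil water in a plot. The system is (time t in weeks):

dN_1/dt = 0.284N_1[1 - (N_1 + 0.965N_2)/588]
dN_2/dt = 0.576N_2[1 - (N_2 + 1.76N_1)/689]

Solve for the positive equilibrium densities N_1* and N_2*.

Setting both brackets to zero gives the nullclines N_1 + 0.965N_2 = 588 and 1.76N_1 + N_2 = 689.
Substituting N_2 = 689 - 1.76N_1 into the first: N_1(1 - 0.965·1.76) = 588 - 0.965·689.
So N_1* = -76.9/-0.698 = 110, and then N_2* = 689 - 1.76·110 = 495.

N_1* ≈ 110, N_2* ≈ 495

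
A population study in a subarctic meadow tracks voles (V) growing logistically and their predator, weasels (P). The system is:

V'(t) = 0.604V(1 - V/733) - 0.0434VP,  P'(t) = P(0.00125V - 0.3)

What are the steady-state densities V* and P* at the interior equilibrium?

V* ≈ 240, P* ≈ 9.36

From dP/dt = 0 with P > 0: 0.00125V* = 0.3, so V* = 240.
Substitute into dV/dt = 0: 0.604(1 - 240/733) = 0.0434P*.
The bracket is 0.673, giving P* = 0.406/0.0434 = 9.36.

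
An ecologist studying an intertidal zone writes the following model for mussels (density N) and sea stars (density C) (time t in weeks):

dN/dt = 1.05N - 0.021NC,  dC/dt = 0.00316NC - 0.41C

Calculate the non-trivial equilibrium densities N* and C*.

Set dC/dt = 0 with C > 0: 0.00316N - 0.41 = 0, so N* = 0.41/0.00316 = 130.
Set dN/dt = 0 with N > 0: 1.05 - 0.021C = 0, so C* = 1.05/0.021 = 50.

N* ≈ 130, C* ≈ 50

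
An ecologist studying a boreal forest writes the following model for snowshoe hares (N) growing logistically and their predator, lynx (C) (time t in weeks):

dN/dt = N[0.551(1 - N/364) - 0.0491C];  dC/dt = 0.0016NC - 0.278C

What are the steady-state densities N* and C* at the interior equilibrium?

From dC/dt = 0 with C > 0: 0.0016N* = 0.278, so N* = 174.
Substitute into dN/dt = 0: 0.551(1 - 174/364) = 0.0491C*.
The bracket is 0.523, giving C* = 0.288/0.0491 = 5.87.

N* ≈ 174, C* ≈ 5.87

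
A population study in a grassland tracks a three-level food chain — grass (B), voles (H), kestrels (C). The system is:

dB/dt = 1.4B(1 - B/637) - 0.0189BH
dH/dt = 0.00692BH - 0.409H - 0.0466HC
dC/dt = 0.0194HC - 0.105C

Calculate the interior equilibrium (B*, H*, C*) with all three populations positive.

B* ≈ 590, H* ≈ 5.41, C* ≈ 78.9

From dC/dt = 0: 0.0194H* = 0.105, so H* = 5.41.
From dB/dt = 0: 1.4(1 - B*/637) = 0.0189·5.41, giving B* = 637·(1 - 0.0731) = 590.
From dH/dt = 0: 0.00692·590 - 0.409 = 0.0466C*, so C* = 3.68/0.0466 = 78.9.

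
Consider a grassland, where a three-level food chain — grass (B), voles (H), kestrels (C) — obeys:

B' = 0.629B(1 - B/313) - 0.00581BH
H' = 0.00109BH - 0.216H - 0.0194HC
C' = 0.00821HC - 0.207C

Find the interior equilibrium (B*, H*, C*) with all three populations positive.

From dC/dt = 0: 0.00821H* = 0.207, so H* = 25.2.
From dB/dt = 0: 0.629(1 - B*/313) = 0.00581·25.2, giving B* = 313·(1 - 0.233) = 240.
From dH/dt = 0: 0.00109·240 - 0.216 = 0.0194C*, so C* = 0.0457/0.0194 = 2.36.

B* ≈ 240, H* ≈ 25.2, C* ≈ 2.36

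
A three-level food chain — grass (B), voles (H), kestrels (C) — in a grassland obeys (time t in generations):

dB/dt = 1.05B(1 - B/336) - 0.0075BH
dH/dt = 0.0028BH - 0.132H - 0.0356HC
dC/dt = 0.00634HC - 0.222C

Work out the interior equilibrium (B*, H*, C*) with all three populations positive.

From dC/dt = 0: 0.00634H* = 0.222, so H* = 35.
From dB/dt = 0: 1.05(1 - B*/336) = 0.0075·35, giving B* = 336·(1 - 0.25) = 252.
From dH/dt = 0: 0.0028·252 - 0.132 = 0.0356C*, so C* = 0.573/0.0356 = 16.1.

B* ≈ 252, H* ≈ 35, C* ≈ 16.1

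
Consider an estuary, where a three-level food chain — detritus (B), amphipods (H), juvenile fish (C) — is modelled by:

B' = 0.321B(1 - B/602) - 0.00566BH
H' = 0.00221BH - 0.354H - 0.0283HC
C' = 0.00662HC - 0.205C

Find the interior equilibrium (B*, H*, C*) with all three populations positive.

From dC/dt = 0: 0.00662H* = 0.205, so H* = 31.
From dB/dt = 0: 0.321(1 - B*/602) = 0.00566·31, giving B* = 602·(1 - 0.546) = 273.
From dH/dt = 0: 0.00221·273 - 0.354 = 0.0283C*, so C* = 0.25/0.0283 = 8.83.

B* ≈ 273, H* ≈ 31, C* ≈ 8.83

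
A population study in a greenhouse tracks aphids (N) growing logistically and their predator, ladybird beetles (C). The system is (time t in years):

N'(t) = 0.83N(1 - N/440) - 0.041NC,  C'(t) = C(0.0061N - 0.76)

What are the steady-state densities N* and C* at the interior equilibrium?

N* ≈ 125, C* ≈ 14.5

From dC/dt = 0 with C > 0: 0.0061N* = 0.76, so N* = 125.
Substitute into dN/dt = 0: 0.83(1 - 125/440) = 0.041C*.
The bracket is 0.717, giving C* = 0.595/0.041 = 14.5.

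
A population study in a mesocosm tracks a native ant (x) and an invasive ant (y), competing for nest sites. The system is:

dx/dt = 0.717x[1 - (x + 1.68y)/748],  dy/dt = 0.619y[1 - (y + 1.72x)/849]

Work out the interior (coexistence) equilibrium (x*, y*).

x* ≈ 359, y* ≈ 232

Setting both brackets to zero gives the nullclines x + 1.68y = 748 and 1.72x + y = 849.
Substituting y = 849 - 1.72x into the first: x(1 - 1.68·1.72) = 748 - 1.68·849.
So x* = -678/-1.89 = 359, and then y* = 849 - 1.72·359 = 232.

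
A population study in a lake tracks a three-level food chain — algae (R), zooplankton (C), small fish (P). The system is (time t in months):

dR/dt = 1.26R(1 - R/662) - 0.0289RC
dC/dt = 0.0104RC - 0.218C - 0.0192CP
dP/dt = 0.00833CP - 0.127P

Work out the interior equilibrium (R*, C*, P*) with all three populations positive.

From dP/dt = 0: 0.00833C* = 0.127, so C* = 15.2.
From dR/dt = 0: 1.26(1 - R*/662) = 0.0289·15.2, giving R* = 662·(1 - 0.35) = 431.
From dC/dt = 0: 0.0104·431 - 0.218 = 0.0192P*, so P* = 4.26/0.0192 = 222.

R* ≈ 431, C* ≈ 15.2, P* ≈ 222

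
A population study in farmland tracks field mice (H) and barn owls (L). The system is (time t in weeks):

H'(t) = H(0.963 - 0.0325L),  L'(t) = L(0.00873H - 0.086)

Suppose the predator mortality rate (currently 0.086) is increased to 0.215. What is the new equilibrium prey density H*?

H* ≈ 24.6

At the interior fixed point, setting dL/dt = 0 with L > 0 fixes H* = (predator death rate)/(HL coefficient) — independent of the other coefficients.
With the change, H* = 0.215/0.00873 = 24.6; it rises from 9.85.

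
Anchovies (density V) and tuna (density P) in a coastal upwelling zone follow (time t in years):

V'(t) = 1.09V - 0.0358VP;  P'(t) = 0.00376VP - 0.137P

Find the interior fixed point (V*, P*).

V* ≈ 36.4, P* ≈ 30.4

Set dP/dt = 0 with P > 0: 0.00376V - 0.137 = 0, so V* = 0.137/0.00376 = 36.4.
Set dV/dt = 0 with V > 0: 1.09 - 0.0358P = 0, so P* = 1.09/0.0358 = 30.4.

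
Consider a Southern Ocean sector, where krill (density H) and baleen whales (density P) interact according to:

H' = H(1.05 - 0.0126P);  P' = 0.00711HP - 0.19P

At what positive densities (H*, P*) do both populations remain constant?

H* ≈ 26.7, P* ≈ 83.3

Set dP/dt = 0 with P > 0: 0.00711H - 0.19 = 0, so H* = 0.19/0.00711 = 26.7.
Set dH/dt = 0 with H > 0: 1.05 - 0.0126P = 0, so P* = 1.05/0.0126 = 83.3.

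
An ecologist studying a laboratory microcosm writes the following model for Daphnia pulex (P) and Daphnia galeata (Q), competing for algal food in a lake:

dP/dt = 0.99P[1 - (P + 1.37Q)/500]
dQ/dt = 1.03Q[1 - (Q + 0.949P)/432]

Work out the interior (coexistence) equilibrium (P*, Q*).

Setting both brackets to zero gives the nullclines P + 1.37Q = 500 and 0.949P + Q = 432.
Substituting Q = 432 - 0.949P into the first: P(1 - 1.37·0.949) = 500 - 1.37·432.
So P* = -91.8/-0.3 = 306, and then Q* = 432 - 0.949·306 = 142.

P* ≈ 306, Q* ≈ 142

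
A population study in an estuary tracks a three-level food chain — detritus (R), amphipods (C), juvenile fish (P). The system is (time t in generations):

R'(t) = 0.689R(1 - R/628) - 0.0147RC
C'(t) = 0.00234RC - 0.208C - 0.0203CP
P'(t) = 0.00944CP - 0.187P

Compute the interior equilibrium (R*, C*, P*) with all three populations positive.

R* ≈ 363, C* ≈ 19.8, P* ≈ 31.5

From dP/dt = 0: 0.00944C* = 0.187, so C* = 19.8.
From dR/dt = 0: 0.689(1 - R*/628) = 0.0147·19.8, giving R* = 628·(1 - 0.423) = 363.
From dC/dt = 0: 0.00234·363 - 0.208 = 0.0203P*, so P* = 0.64/0.0203 = 31.5.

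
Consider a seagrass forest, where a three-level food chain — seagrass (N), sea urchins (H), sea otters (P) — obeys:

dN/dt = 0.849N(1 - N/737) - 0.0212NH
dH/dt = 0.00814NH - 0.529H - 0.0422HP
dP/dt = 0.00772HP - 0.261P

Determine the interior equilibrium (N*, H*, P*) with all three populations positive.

N* ≈ 115, H* ≈ 33.8, P* ≈ 9.61

From dP/dt = 0: 0.00772H* = 0.261, so H* = 33.8.
From dN/dt = 0: 0.849(1 - N*/737) = 0.0212·33.8, giving N* = 737·(1 - 0.844) = 115.
From dH/dt = 0: 0.00814·115 - 0.529 = 0.0422P*, so P* = 0.406/0.0422 = 9.61.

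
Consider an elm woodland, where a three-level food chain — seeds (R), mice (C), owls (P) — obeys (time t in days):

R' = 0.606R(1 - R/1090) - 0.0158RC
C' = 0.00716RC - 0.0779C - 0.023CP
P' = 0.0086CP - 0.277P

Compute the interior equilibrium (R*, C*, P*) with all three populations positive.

From dP/dt = 0: 0.0086C* = 0.277, so C* = 32.2.
From dR/dt = 0: 0.606(1 - R*/1090) = 0.0158·32.2, giving R* = 1090·(1 - 0.84) = 175.
From dC/dt = 0: 0.00716·175 - 0.0779 = 0.023P*, so P* = 1.17/0.023 = 51.

R* ≈ 175, C* ≈ 32.2, P* ≈ 51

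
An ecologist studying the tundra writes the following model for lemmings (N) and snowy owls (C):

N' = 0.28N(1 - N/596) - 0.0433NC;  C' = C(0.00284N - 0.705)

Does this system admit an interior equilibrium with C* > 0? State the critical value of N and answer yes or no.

The predator equation gives dC/dt > 0 only when N > 0.705/0.00284 = 248.
Without the predator, N → K = 596. Since 596 > 248, the predator can invade and persist.

Threshold N = 248; K > 248, so yes, the predator persists.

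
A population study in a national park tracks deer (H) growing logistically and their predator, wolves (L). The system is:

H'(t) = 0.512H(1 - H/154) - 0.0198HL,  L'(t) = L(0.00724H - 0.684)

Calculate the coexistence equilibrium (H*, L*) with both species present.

H* ≈ 94.5, L* ≈ 9.99

From dL/dt = 0 with L > 0: 0.00724H* = 0.684, so H* = 94.5.
Substitute into dH/dt = 0: 0.512(1 - 94.5/154) = 0.0198L*.
The bracket is 0.387, giving L* = 0.198/0.0198 = 9.99.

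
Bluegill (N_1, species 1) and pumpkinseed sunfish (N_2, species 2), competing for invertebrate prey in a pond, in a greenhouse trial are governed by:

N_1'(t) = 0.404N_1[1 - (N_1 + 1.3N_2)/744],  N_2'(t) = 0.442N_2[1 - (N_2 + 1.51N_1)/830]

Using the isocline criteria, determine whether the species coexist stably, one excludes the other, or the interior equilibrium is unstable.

unstable coexistence (outcome depends on initial conditions)

Compare the nullcline intercepts: K1/α12 = 744/1.3 = 572 < K2 = 830; K2/α21 = 830/1.51 = 550 < K1 = 744.
Since both are reversed, neither can invade when rare; the interior point is a saddle.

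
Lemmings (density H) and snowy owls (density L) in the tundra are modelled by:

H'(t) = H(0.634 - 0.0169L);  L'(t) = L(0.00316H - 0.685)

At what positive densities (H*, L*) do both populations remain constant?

H* ≈ 217, L* ≈ 37.5

Set dL/dt = 0 with L > 0: 0.00316H - 0.685 = 0, so H* = 0.685/0.00316 = 217.
Set dH/dt = 0 with H > 0: 0.634 - 0.0169L = 0, so L* = 0.634/0.0169 = 37.5.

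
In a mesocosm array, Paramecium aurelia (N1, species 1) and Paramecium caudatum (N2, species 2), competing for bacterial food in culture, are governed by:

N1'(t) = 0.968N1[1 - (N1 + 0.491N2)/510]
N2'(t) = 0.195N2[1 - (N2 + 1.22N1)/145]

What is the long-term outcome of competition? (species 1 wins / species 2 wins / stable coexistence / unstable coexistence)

Compare the nullcline intercepts: K1/α12 = 510/0.491 = 1040 > K2 = 145; K2/α21 = 145/1.22 = 119 < K1 = 510.
Since the inequalities point opposite ways, species 1 can invade but species 2 cannot.

species 1 excludes species 2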